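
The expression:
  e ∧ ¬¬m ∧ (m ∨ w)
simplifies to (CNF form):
e ∧ m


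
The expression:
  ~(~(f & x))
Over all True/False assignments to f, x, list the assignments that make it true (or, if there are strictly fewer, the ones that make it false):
is true only for:
  f=True, x=True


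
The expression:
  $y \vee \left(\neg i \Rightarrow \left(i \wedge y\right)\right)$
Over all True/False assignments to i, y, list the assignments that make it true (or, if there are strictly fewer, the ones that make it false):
is false only for:
  i=False, y=False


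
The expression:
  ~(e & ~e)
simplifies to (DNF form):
True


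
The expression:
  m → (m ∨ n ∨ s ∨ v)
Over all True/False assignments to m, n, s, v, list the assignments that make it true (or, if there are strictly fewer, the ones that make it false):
is always true.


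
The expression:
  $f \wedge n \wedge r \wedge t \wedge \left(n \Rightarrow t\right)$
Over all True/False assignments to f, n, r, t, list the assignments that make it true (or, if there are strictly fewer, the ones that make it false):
is true only for:
  f=True, n=True, r=True, t=True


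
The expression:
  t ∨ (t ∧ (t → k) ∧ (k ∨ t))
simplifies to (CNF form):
t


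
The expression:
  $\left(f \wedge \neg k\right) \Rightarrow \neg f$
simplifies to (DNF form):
$k \vee \neg f$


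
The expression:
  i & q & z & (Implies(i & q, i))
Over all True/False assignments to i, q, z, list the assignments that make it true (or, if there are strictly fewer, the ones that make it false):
is true only for:
  i=True, q=True, z=True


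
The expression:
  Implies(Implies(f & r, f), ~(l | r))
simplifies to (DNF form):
~l & ~r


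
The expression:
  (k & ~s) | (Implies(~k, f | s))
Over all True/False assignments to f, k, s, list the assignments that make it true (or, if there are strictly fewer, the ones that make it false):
is false only for:
  f=False, k=False, s=False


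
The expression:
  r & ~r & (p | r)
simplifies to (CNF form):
False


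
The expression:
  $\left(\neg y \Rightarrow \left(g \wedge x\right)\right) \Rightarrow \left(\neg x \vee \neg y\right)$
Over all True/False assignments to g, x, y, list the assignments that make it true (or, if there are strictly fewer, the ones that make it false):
is false only for:
  g=False, x=True, y=True;
  g=True, x=True, y=True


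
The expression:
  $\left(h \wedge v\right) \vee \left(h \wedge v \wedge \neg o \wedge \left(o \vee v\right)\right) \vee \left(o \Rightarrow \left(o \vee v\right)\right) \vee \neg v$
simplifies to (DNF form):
$\text{True}$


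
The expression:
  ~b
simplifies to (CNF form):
~b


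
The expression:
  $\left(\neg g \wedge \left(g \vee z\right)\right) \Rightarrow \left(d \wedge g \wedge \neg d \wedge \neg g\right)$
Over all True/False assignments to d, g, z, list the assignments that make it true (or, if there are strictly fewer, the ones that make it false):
is false only for:
  d=False, g=False, z=True;
  d=True, g=False, z=True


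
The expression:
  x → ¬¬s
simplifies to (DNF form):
s ∨ ¬x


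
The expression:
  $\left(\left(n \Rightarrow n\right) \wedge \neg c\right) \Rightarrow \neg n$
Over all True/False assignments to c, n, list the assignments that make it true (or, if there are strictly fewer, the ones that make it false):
is false only for:
  c=False, n=True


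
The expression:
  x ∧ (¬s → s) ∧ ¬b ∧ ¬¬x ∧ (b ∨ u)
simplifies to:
s ∧ u ∧ x ∧ ¬b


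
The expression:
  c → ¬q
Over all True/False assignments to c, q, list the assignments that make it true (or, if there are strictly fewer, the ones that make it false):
is false only for:
  c=True, q=True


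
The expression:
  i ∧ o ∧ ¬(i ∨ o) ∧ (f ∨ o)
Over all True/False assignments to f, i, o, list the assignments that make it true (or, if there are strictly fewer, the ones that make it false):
is never true.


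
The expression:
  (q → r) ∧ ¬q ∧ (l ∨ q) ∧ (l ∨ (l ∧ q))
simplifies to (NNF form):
l ∧ ¬q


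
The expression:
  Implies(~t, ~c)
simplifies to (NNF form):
t | ~c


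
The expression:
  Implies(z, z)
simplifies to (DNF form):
True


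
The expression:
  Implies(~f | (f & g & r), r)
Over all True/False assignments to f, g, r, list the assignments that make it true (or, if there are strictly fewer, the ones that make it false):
is false only for:
  f=False, g=False, r=False;
  f=False, g=True, r=False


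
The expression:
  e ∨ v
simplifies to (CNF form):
e ∨ v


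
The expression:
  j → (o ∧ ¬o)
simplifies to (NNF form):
¬j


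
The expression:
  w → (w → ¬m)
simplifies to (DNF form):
¬m ∨ ¬w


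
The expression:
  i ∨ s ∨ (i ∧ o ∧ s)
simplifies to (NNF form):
i ∨ s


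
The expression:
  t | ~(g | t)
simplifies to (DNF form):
t | ~g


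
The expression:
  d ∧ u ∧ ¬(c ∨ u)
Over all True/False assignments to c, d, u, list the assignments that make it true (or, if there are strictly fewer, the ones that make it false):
is never true.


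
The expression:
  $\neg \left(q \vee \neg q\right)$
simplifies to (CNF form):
$\text{False}$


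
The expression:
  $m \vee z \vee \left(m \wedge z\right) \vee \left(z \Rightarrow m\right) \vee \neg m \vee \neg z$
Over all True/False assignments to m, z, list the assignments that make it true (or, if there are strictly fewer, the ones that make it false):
is always true.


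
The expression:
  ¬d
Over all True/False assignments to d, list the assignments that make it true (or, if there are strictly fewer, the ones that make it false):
is true only for:
  d=False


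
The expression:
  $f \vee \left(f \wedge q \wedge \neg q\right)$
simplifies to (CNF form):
$f$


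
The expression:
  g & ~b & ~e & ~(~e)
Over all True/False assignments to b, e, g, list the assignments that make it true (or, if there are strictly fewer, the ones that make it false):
is never true.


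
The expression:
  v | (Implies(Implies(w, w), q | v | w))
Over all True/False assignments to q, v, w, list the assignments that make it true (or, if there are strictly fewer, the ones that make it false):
is false only for:
  q=False, v=False, w=False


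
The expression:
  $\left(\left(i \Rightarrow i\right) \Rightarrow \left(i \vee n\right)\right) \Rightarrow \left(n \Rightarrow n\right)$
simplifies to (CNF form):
$\text{True}$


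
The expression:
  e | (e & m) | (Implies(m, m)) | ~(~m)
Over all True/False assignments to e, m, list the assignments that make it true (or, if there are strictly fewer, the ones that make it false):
is always true.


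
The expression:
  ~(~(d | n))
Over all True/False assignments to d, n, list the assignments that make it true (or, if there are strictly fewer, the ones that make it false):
is false only for:
  d=False, n=False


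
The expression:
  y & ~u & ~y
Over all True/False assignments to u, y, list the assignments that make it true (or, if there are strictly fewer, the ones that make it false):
is never true.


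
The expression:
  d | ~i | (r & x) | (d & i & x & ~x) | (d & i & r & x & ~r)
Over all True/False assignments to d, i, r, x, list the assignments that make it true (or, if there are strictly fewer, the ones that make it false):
is false only for:
  d=False, i=True, r=False, x=False;
  d=False, i=True, r=False, x=True;
  d=False, i=True, r=True, x=False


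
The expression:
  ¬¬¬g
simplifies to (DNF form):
¬g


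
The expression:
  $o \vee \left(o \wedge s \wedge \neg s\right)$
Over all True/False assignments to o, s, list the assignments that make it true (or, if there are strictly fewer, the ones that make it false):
is true only for:
  o=True, s=False;
  o=True, s=True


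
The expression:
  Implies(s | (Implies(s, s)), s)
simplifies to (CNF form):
s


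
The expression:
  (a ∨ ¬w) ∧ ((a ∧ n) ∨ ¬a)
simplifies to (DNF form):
(a ∧ n) ∨ (¬a ∧ ¬w)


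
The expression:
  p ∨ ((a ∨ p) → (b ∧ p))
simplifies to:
p ∨ ¬a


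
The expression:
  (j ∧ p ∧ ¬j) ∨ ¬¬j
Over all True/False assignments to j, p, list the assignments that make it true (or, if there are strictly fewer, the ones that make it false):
is true only for:
  j=True, p=False;
  j=True, p=True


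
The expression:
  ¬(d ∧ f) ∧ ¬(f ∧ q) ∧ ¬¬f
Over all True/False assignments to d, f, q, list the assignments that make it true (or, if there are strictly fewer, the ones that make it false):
is true only for:
  d=False, f=True, q=False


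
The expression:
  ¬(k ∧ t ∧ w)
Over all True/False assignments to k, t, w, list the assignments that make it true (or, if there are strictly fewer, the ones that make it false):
is false only for:
  k=True, t=True, w=True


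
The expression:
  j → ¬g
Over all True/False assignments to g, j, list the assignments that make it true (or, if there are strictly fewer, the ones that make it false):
is false only for:
  g=True, j=True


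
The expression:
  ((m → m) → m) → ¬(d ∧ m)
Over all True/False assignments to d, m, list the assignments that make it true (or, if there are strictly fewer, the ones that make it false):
is false only for:
  d=True, m=True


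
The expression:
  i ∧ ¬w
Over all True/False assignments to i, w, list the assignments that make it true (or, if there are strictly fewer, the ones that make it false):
is true only for:
  i=True, w=False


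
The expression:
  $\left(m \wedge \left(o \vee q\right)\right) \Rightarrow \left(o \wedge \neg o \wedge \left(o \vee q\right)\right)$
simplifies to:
$\left(\neg o \wedge \neg q\right) \vee \neg m$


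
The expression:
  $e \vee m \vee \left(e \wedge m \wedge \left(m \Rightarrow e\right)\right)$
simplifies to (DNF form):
$e \vee m$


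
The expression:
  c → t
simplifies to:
t ∨ ¬c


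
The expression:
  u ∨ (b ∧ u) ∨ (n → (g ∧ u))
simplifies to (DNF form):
u ∨ ¬n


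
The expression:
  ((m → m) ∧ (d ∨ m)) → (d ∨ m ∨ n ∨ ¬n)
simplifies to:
True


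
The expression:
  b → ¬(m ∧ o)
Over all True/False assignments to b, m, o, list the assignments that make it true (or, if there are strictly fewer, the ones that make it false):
is false only for:
  b=True, m=True, o=True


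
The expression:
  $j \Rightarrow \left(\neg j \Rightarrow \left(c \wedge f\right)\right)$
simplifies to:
$\text{True}$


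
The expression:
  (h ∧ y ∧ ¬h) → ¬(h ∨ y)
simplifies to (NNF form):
True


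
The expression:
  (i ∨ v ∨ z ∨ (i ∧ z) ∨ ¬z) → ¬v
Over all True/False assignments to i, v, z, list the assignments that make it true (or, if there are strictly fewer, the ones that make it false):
is true only for:
  i=False, v=False, z=False;
  i=False, v=False, z=True;
  i=True, v=False, z=False;
  i=True, v=False, z=True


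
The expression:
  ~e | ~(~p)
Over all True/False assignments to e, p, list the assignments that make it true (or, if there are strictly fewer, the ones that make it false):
is false only for:
  e=True, p=False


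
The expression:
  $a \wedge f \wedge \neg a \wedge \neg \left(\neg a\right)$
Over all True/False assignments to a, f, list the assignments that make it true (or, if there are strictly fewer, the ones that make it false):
is never true.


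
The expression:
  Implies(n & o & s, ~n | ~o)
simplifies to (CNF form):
~n | ~o | ~s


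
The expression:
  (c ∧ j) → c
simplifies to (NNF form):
True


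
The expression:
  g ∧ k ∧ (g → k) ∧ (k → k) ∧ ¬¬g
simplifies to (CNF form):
g ∧ k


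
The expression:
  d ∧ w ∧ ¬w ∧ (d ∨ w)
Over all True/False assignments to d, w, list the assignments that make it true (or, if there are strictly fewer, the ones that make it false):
is never true.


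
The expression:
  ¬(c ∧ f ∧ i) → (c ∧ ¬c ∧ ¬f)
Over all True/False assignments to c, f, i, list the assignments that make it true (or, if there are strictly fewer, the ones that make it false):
is true only for:
  c=True, f=True, i=True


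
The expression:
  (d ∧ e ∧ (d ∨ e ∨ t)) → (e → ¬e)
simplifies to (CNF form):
¬d ∨ ¬e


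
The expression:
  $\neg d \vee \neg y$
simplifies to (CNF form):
$\neg d \vee \neg y$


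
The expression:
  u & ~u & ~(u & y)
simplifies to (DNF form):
False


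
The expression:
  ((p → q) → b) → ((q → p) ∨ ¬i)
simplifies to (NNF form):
p ∨ ¬b ∨ ¬i ∨ ¬q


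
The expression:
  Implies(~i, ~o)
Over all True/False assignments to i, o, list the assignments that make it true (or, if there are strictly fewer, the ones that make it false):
is false only for:
  i=False, o=True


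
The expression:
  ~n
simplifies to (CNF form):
~n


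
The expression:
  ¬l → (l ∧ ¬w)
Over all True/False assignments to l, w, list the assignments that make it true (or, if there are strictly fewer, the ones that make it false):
is true only for:
  l=True, w=False;
  l=True, w=True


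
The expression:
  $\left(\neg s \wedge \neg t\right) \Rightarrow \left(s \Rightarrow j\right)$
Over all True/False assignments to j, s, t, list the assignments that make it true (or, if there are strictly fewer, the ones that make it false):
is always true.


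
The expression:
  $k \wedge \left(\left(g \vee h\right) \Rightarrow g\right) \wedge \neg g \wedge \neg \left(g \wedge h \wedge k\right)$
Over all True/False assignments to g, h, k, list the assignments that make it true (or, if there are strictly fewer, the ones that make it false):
is true only for:
  g=False, h=False, k=True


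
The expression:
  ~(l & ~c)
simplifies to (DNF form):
c | ~l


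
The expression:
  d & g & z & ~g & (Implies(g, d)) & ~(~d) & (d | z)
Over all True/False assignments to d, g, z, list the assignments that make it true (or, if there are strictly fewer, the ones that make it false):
is never true.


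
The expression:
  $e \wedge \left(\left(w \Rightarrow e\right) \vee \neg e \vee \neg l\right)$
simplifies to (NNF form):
$e$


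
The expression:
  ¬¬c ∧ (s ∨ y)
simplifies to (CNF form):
c ∧ (s ∨ y)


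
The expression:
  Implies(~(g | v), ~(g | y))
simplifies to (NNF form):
g | v | ~y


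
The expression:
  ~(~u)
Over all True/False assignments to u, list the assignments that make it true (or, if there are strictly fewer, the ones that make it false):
is true only for:
  u=True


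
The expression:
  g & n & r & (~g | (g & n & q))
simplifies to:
g & n & q & r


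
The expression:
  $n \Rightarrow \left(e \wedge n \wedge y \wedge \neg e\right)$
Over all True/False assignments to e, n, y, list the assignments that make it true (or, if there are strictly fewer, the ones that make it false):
is true only for:
  e=False, n=False, y=False;
  e=False, n=False, y=True;
  e=True, n=False, y=False;
  e=True, n=False, y=True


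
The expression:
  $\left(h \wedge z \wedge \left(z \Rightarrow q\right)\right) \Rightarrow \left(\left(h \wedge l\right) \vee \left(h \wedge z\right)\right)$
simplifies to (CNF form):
$\text{True}$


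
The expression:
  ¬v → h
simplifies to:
h ∨ v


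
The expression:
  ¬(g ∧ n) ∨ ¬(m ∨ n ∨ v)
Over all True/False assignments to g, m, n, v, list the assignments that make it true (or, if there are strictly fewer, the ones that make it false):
is false only for:
  g=True, m=False, n=True, v=False;
  g=True, m=False, n=True, v=True;
  g=True, m=True, n=True, v=False;
  g=True, m=True, n=True, v=True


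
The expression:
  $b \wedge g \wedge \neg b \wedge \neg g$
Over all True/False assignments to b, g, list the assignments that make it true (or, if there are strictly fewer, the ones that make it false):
is never true.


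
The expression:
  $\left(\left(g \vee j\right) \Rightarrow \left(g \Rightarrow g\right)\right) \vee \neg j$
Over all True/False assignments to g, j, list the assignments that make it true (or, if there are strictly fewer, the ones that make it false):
is always true.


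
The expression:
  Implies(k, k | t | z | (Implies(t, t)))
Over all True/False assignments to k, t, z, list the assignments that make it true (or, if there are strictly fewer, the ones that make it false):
is always true.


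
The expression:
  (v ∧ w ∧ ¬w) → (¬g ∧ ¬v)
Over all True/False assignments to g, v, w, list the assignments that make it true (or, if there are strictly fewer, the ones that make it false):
is always true.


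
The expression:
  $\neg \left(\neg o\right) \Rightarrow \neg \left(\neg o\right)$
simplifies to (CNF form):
$\text{True}$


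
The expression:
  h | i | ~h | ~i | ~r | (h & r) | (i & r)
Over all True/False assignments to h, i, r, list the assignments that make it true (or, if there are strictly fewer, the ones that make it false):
is always true.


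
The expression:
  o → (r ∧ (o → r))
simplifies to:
r ∨ ¬o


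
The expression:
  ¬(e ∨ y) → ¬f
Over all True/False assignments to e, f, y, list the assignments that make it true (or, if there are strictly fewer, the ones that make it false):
is false only for:
  e=False, f=True, y=False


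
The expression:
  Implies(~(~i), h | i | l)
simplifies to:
True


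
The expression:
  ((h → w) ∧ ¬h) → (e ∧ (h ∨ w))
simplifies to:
h ∨ (e ∧ w)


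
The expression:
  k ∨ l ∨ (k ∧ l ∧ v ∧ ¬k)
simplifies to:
k ∨ l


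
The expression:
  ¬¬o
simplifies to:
o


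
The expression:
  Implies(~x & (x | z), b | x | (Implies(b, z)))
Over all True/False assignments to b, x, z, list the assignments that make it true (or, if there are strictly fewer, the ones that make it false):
is always true.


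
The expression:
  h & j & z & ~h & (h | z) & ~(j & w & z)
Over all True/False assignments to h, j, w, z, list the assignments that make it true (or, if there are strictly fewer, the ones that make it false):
is never true.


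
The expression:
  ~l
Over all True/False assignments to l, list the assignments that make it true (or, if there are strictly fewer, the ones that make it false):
is true only for:
  l=False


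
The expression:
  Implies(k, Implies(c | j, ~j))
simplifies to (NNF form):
~j | ~k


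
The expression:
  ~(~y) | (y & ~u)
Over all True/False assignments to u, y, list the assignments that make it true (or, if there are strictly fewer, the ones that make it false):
is true only for:
  u=False, y=True;
  u=True, y=True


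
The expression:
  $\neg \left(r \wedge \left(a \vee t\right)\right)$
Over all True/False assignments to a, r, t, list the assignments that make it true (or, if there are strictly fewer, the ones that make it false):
is false only for:
  a=False, r=True, t=True;
  a=True, r=True, t=False;
  a=True, r=True, t=True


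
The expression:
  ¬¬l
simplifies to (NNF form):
l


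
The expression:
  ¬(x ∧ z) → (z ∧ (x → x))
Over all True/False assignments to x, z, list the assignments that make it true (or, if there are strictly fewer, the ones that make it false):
is true only for:
  x=False, z=True;
  x=True, z=True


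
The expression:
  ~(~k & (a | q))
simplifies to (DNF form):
k | (~a & ~q)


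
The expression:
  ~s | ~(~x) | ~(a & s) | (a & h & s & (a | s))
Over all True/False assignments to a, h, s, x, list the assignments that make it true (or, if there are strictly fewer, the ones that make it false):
is false only for:
  a=True, h=False, s=True, x=False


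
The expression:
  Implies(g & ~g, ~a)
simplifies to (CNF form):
True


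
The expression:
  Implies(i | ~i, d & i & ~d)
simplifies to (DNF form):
False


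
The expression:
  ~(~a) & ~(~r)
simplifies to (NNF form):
a & r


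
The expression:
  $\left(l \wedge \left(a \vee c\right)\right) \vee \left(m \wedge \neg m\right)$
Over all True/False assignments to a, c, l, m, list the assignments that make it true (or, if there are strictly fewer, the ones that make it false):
is true only for:
  a=False, c=True, l=True, m=False;
  a=False, c=True, l=True, m=True;
  a=True, c=False, l=True, m=False;
  a=True, c=False, l=True, m=True;
  a=True, c=True, l=True, m=False;
  a=True, c=True, l=True, m=True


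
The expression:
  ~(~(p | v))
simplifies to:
p | v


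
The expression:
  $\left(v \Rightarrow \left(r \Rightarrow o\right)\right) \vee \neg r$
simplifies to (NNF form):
$o \vee \neg r \vee \neg v$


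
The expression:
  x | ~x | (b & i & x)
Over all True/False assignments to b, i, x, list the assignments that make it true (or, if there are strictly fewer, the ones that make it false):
is always true.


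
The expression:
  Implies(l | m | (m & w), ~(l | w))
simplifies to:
~l & (~m | ~w)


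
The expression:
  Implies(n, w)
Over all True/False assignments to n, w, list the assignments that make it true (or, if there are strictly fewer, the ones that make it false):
is false only for:
  n=True, w=False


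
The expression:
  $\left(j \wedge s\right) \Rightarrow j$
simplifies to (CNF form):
$\text{True}$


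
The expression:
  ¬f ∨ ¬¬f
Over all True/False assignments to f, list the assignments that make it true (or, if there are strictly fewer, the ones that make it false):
is always true.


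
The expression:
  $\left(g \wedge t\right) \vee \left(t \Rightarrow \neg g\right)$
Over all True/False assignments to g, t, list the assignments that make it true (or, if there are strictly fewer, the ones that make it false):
is always true.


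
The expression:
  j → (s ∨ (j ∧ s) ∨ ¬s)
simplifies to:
True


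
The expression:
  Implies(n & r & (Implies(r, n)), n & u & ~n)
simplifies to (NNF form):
~n | ~r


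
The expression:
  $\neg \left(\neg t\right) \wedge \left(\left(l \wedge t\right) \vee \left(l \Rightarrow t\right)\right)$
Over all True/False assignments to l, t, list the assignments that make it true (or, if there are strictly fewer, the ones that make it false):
is true only for:
  l=False, t=True;
  l=True, t=True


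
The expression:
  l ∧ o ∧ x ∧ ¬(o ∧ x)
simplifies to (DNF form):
False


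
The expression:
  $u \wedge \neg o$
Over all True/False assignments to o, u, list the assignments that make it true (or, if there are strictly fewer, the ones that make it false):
is true only for:
  o=False, u=True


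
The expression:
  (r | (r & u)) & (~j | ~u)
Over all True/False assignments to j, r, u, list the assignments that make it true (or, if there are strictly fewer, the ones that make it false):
is true only for:
  j=False, r=True, u=False;
  j=False, r=True, u=True;
  j=True, r=True, u=False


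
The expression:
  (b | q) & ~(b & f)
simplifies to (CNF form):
(b | q) & (~b | ~f)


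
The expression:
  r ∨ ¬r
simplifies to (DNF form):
True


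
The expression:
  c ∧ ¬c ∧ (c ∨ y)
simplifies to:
False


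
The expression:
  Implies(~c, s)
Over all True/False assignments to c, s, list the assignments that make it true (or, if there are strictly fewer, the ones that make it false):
is false only for:
  c=False, s=False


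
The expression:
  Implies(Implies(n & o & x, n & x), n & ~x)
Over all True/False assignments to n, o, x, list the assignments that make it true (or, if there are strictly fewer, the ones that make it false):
is true only for:
  n=True, o=False, x=False;
  n=True, o=True, x=False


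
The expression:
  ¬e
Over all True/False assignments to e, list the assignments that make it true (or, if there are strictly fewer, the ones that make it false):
is true only for:
  e=False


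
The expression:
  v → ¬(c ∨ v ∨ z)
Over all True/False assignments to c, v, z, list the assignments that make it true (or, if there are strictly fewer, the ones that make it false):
is true only for:
  c=False, v=False, z=False;
  c=False, v=False, z=True;
  c=True, v=False, z=False;
  c=True, v=False, z=True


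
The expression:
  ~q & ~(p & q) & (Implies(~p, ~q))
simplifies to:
~q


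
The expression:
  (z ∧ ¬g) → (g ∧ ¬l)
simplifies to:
g ∨ ¬z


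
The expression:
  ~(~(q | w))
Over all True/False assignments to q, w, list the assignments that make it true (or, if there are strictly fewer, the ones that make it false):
is false only for:
  q=False, w=False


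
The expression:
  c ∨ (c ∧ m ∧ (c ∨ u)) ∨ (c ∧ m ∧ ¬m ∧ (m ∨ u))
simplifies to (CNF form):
c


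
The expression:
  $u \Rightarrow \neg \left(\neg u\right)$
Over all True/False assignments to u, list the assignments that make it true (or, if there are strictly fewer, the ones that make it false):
is always true.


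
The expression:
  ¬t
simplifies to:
¬t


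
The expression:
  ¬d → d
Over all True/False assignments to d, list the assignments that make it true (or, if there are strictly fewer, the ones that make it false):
is true only for:
  d=True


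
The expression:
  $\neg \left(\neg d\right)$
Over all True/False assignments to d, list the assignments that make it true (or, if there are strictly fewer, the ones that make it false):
is true only for:
  d=True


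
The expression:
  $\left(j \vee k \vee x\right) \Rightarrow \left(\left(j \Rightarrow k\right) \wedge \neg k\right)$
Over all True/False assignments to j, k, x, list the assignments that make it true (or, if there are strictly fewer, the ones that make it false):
is true only for:
  j=False, k=False, x=False;
  j=False, k=False, x=True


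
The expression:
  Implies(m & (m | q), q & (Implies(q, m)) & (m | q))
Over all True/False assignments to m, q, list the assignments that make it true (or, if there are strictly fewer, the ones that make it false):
is false only for:
  m=True, q=False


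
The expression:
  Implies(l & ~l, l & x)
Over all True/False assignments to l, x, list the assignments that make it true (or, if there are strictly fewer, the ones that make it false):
is always true.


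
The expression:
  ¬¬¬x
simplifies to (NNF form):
¬x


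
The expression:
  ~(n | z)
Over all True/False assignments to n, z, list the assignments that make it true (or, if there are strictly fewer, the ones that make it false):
is true only for:
  n=False, z=False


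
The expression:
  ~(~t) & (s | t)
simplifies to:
t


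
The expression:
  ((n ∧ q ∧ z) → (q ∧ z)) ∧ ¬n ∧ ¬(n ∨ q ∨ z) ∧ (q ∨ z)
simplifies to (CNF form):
False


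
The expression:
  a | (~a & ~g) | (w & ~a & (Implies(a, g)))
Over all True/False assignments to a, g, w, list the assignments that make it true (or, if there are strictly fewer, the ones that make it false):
is false only for:
  a=False, g=True, w=False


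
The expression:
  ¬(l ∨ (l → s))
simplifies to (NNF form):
False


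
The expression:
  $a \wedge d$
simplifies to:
$a \wedge d$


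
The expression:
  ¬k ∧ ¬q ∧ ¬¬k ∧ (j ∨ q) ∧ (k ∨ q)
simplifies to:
False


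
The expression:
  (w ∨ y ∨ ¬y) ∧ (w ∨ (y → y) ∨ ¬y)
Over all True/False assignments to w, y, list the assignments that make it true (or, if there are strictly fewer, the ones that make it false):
is always true.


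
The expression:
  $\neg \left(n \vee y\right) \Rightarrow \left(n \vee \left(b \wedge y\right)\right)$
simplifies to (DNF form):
$n \vee y$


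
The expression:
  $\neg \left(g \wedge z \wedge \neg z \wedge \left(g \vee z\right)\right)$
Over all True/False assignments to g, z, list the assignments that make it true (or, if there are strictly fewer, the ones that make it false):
is always true.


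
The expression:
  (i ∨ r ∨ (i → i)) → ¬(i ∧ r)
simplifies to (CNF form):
¬i ∨ ¬r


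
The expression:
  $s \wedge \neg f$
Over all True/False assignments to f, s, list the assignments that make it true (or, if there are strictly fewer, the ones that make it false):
is true only for:
  f=False, s=True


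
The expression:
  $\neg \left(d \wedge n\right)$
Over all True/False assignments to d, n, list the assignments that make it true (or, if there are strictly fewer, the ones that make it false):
is false only for:
  d=True, n=True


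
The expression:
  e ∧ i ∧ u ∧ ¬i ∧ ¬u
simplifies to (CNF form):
False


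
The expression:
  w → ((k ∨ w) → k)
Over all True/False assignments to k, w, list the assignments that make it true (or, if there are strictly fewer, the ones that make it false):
is false only for:
  k=False, w=True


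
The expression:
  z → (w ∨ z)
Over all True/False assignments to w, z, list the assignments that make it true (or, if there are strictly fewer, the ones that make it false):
is always true.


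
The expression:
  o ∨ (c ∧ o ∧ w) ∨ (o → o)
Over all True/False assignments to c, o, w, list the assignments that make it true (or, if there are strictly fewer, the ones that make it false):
is always true.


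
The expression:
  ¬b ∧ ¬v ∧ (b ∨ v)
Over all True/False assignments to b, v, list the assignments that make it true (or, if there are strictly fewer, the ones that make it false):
is never true.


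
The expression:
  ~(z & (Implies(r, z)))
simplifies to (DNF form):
~z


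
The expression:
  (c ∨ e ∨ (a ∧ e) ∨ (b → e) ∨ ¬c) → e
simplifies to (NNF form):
e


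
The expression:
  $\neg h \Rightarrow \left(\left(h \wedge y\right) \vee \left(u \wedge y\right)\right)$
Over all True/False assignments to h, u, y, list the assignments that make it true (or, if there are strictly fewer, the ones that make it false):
is false only for:
  h=False, u=False, y=False;
  h=False, u=False, y=True;
  h=False, u=True, y=False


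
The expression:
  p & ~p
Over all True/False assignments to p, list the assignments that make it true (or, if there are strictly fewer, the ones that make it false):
is never true.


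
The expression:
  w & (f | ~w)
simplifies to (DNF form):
f & w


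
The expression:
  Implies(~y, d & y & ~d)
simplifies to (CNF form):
y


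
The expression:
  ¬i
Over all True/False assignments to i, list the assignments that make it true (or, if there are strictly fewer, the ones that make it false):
is true only for:
  i=False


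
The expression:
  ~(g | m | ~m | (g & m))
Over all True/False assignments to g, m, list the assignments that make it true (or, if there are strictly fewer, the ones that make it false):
is never true.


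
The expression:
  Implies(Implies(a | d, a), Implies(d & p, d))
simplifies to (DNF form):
True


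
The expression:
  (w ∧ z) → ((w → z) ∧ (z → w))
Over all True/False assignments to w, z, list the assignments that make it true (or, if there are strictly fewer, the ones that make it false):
is always true.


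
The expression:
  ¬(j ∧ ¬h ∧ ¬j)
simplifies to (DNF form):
True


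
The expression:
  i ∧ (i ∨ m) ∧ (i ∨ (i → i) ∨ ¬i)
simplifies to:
i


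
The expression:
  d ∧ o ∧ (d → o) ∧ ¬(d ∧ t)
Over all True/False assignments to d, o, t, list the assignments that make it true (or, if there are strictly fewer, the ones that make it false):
is true only for:
  d=True, o=True, t=False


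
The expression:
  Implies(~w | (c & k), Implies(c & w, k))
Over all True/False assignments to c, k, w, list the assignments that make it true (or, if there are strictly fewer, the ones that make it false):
is always true.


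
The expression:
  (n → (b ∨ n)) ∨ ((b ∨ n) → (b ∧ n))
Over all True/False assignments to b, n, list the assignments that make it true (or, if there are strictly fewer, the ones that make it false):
is always true.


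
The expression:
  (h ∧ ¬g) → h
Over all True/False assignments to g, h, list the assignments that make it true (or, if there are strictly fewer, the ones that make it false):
is always true.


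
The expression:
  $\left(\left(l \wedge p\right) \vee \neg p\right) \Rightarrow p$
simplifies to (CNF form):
$p$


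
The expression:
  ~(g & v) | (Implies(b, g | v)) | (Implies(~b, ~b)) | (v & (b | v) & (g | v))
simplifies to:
True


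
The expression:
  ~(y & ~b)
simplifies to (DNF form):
b | ~y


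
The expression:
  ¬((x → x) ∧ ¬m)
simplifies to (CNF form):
m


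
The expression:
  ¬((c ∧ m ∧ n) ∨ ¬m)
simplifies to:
m ∧ (¬c ∨ ¬n)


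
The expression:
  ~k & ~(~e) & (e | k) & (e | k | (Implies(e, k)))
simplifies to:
e & ~k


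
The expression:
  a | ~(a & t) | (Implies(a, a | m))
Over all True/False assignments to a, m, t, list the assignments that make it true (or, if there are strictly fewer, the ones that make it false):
is always true.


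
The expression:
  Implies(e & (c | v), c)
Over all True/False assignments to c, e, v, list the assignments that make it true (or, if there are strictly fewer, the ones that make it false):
is false only for:
  c=False, e=True, v=True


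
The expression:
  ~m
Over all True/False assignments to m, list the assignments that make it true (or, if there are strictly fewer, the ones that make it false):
is true only for:
  m=False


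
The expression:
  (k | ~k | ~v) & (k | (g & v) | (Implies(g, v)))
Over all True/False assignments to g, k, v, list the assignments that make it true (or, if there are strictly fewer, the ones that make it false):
is false only for:
  g=True, k=False, v=False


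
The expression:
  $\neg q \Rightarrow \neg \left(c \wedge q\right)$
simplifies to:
$\text{True}$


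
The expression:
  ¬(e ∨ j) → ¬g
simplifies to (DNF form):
e ∨ j ∨ ¬g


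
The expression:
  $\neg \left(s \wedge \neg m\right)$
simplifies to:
$m \vee \neg s$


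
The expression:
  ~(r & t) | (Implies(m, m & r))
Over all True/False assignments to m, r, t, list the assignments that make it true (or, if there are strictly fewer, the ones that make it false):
is always true.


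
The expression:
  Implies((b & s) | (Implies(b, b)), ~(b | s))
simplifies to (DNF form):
~b & ~s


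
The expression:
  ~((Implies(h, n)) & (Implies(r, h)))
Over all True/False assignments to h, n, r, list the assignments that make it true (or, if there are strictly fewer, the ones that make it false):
is true only for:
  h=False, n=False, r=True;
  h=False, n=True, r=True;
  h=True, n=False, r=False;
  h=True, n=False, r=True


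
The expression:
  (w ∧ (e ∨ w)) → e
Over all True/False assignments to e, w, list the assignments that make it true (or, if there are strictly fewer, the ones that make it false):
is false only for:
  e=False, w=True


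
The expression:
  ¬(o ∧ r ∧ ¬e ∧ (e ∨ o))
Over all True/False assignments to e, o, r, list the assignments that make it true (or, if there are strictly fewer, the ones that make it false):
is false only for:
  e=False, o=True, r=True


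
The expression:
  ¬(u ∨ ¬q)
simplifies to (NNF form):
q ∧ ¬u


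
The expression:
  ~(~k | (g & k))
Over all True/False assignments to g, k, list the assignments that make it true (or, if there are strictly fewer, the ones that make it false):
is true only for:
  g=False, k=True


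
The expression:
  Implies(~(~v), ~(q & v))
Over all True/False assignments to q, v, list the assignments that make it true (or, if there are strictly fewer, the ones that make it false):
is false only for:
  q=True, v=True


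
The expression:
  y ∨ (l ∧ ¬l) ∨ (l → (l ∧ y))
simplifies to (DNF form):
y ∨ ¬l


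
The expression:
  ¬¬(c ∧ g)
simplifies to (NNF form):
c ∧ g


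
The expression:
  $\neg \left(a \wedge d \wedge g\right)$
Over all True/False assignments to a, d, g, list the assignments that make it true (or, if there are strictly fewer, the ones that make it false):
is false only for:
  a=True, d=True, g=True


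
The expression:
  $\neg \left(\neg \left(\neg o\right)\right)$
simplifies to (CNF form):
$\neg o$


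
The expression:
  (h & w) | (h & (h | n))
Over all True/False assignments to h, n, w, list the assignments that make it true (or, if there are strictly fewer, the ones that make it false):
is true only for:
  h=True, n=False, w=False;
  h=True, n=False, w=True;
  h=True, n=True, w=False;
  h=True, n=True, w=True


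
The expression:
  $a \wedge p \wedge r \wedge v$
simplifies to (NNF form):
$a \wedge p \wedge r \wedge v$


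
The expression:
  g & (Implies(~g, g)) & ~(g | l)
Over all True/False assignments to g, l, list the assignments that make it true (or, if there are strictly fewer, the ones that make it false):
is never true.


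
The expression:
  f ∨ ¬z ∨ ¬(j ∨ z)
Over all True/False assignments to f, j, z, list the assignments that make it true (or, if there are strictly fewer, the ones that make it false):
is false only for:
  f=False, j=False, z=True;
  f=False, j=True, z=True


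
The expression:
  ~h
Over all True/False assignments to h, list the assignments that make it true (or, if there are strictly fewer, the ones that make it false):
is true only for:
  h=False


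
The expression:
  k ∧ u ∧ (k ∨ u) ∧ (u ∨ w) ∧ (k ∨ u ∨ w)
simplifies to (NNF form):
k ∧ u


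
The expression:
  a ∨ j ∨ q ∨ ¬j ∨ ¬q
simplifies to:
True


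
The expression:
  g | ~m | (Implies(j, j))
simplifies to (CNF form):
True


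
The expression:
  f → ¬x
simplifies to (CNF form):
¬f ∨ ¬x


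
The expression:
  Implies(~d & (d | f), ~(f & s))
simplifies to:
d | ~f | ~s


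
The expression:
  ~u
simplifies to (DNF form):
~u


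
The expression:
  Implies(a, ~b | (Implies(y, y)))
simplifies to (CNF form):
True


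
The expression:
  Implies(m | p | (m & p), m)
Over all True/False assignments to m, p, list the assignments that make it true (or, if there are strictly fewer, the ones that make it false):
is false only for:
  m=False, p=True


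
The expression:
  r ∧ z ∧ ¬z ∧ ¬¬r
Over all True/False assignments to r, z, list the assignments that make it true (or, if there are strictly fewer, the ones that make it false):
is never true.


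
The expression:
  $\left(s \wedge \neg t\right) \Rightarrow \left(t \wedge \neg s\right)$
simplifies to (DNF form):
$t \vee \neg s$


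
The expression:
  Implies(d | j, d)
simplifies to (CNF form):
d | ~j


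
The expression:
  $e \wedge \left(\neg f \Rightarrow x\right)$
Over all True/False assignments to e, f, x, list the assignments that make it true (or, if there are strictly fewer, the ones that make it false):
is true only for:
  e=True, f=False, x=True;
  e=True, f=True, x=False;
  e=True, f=True, x=True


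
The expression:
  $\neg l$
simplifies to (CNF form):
$\neg l$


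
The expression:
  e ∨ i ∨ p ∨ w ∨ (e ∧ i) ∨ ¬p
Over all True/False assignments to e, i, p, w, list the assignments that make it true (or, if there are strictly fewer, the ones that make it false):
is always true.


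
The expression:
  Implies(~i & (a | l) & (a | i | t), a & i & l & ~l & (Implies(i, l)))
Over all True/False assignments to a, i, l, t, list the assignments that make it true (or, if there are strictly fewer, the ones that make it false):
is false only for:
  a=False, i=False, l=True, t=True;
  a=True, i=False, l=False, t=False;
  a=True, i=False, l=False, t=True;
  a=True, i=False, l=True, t=False;
  a=True, i=False, l=True, t=True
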